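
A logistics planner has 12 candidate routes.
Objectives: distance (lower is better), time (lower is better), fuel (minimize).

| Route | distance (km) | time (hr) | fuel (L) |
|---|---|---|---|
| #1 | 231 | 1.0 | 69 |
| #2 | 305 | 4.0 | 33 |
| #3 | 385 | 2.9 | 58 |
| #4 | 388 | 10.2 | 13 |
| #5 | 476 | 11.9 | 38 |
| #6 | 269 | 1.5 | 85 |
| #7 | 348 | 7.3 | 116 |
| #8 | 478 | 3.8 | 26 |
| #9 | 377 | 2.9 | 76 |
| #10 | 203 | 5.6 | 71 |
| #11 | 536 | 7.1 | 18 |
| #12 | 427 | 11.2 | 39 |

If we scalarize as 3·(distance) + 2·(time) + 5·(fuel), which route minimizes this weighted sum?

#10

#1: 3·231 + 2·1.0 + 5·69 = 1040.0
#2: 3·305 + 2·4.0 + 5·33 = 1088.0
#3: 3·385 + 2·2.9 + 5·58 = 1450.8
#4: 3·388 + 2·10.2 + 5·13 = 1249.4
#5: 3·476 + 2·11.9 + 5·38 = 1641.8
#6: 3·269 + 2·1.5 + 5·85 = 1235.0
#7: 3·348 + 2·7.3 + 5·116 = 1638.6
#8: 3·478 + 2·3.8 + 5·26 = 1571.6
#9: 3·377 + 2·2.9 + 5·76 = 1516.8
#10: 3·203 + 2·5.6 + 5·71 = 975.2
#11: 3·536 + 2·7.1 + 5·18 = 1712.2
#12: 3·427 + 2·11.2 + 5·39 = 1498.4
Lowest: #10 at 975.2.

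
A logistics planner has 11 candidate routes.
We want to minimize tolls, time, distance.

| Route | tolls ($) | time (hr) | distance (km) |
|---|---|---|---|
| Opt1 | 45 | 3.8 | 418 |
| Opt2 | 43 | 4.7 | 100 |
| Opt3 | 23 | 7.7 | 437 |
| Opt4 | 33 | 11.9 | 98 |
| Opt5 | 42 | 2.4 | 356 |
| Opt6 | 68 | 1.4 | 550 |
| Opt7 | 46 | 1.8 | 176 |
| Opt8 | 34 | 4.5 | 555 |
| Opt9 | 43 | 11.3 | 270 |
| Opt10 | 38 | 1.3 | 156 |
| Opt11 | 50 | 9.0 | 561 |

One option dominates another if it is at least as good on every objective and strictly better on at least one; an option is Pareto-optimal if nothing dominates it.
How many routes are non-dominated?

Opt1: dominated by Opt5 (tolls 42≤45, time 2.4≤3.8, distance 356≤418).
Opt2: not dominated.
Opt3: not dominated (best tolls).
Opt4: not dominated (best distance).
Opt5: dominated by Opt10 (tolls 38≤42, time 1.3≤2.4, distance 156≤356).
Opt6: dominated by Opt10 (tolls 38≤68, time 1.3≤1.4, distance 156≤550).
Opt7: dominated by Opt10 (tolls 38≤46, time 1.3≤1.8, distance 156≤176).
Opt8: not dominated.
Opt9: dominated by Opt2 (tolls 43≤43, time 4.7≤11.3, distance 100≤270).
Opt10: not dominated (best time).
Opt11: dominated by Opt1 (tolls 45≤50, time 3.8≤9.0, distance 418≤561).
Pareto-optimal: Opt2, Opt3, Opt4, Opt8, Opt10 → 5.

5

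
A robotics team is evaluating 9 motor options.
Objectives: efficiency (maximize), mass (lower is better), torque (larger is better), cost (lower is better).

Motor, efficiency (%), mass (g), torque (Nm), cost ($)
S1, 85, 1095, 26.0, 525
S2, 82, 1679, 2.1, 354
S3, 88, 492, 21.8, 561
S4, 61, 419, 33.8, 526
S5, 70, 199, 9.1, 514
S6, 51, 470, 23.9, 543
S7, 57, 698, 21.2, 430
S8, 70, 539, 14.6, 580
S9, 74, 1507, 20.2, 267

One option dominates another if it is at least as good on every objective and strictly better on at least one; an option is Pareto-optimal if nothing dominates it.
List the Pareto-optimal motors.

S1, S2, S3, S4, S5, S7, S9

S1: not dominated.
S2: not dominated.
S3: not dominated (best efficiency).
S4: not dominated (best torque).
S5: not dominated (best mass).
S6: dominated by S4 (efficiency 61≥51, mass 419≤470, torque 33.8≥23.9, cost 526≤543).
S7: not dominated.
S8: dominated by S3 (efficiency 88≥70, mass 492≤539, torque 21.8≥14.6, cost 561≤580).
S9: not dominated (best cost).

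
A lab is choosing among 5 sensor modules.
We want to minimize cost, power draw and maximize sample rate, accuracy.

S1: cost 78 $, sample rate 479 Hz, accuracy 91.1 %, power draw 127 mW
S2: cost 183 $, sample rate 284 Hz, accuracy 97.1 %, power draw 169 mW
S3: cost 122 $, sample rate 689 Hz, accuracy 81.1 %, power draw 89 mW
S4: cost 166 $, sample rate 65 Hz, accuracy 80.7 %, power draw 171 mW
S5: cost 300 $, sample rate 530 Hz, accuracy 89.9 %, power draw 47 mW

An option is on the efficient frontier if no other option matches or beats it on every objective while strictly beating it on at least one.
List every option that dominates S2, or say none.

S1: worse on accuracy (91.1 vs 97.1).
S3: worse on accuracy (81.1 vs 97.1).
S4: worse on sample rate (65 vs 284).
S5: worse on cost (300 vs 183).
No option dominates S2.

none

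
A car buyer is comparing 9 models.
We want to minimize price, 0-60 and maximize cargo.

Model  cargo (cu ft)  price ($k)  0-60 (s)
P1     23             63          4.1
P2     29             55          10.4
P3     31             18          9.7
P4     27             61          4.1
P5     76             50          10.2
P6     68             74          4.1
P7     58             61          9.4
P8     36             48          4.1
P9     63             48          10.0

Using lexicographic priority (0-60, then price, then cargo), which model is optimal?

First minimize 0-60: best is 4.1, kept {P1, P4, P6, P8}.
Then minimize price: best is 48, kept {P8}.

P8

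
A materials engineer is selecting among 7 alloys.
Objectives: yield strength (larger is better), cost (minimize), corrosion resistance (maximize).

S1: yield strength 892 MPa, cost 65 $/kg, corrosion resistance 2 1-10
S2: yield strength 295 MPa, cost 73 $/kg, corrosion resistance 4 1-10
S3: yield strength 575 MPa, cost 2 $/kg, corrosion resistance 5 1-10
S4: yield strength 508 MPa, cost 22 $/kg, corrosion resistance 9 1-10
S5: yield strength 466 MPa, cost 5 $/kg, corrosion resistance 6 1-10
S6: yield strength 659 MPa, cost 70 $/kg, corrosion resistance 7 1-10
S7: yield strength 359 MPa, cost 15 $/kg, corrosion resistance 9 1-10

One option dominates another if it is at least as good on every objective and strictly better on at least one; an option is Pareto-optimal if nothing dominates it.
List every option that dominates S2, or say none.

S3: yield strength 575≥295, cost 2≤73, corrosion resistance 5≥4 — dominates S2.
S4: yield strength 508≥295, cost 22≤73, corrosion resistance 9≥4 — dominates S2.
S5: yield strength 466≥295, cost 5≤73, corrosion resistance 6≥4 — dominates S2.
S6: yield strength 659≥295, cost 70≤73, corrosion resistance 7≥4 — dominates S2.
S7: yield strength 359≥295, cost 15≤73, corrosion resistance 9≥4 — dominates S2.
Others (S1) are each worse than S2 on at least one objective.

S3, S4, S5, S6, S7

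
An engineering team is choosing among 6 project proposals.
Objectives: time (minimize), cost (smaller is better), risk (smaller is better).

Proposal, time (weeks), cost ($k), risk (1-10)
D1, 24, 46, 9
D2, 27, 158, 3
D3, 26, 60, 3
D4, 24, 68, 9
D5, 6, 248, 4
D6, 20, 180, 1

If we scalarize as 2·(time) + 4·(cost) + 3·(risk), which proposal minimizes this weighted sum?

D1: 2·24 + 4·46 + 3·9 = 259
D2: 2·27 + 4·158 + 3·3 = 695
D3: 2·26 + 4·60 + 3·3 = 301
D4: 2·24 + 4·68 + 3·9 = 347
D5: 2·6 + 4·248 + 3·4 = 1016
D6: 2·20 + 4·180 + 3·1 = 763
Lowest: D1 at 259.

D1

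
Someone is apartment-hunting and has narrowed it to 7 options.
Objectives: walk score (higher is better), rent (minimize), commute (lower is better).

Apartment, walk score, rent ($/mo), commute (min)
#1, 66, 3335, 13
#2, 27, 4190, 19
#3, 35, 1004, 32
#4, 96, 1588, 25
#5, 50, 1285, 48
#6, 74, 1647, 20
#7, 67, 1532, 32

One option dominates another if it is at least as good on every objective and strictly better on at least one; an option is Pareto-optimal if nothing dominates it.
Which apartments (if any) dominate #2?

#1: walk score 66≥27, rent 3335≤4190, commute 13≤19 — dominates #2.
Others (#3, #4, #5, #6, #7) are each worse than #2 on at least one objective.

#1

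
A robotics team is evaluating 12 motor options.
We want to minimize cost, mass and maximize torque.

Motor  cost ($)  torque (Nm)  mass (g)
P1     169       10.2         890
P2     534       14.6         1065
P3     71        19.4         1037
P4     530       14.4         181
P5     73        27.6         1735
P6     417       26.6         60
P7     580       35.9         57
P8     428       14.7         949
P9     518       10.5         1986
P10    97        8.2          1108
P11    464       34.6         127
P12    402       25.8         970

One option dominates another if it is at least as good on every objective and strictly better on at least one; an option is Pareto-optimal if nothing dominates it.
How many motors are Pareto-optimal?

P1: not dominated.
P2: dominated by P3 (cost 71≤534, torque 19.4≥14.6, mass 1037≤1065).
P3: not dominated (best cost).
P4: dominated by P6 (cost 417≤530, torque 26.6≥14.4, mass 60≤181).
P5: not dominated.
P6: not dominated.
P7: not dominated (best torque).
P8: dominated by P6 (cost 417≤428, torque 26.6≥14.7, mass 60≤949).
P9: dominated by P3 (cost 71≤518, torque 19.4≥10.5, mass 1037≤1986).
P10: dominated by P3 (cost 71≤97, torque 19.4≥8.2, mass 1037≤1108).
P11: not dominated.
P12: not dominated.
Pareto-optimal: P1, P3, P5, P6, P7, P11, P12 → 7.

7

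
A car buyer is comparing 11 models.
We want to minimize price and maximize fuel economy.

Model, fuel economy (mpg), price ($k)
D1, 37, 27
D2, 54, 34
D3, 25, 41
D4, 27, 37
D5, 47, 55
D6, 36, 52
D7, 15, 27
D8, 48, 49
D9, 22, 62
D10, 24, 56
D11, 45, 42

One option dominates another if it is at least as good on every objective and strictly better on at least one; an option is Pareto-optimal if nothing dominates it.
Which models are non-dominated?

D1: not dominated.
D2: not dominated (best fuel economy).
D3: dominated by D1 (fuel economy 37≥25, price 27≤41).
D4: dominated by D1 (fuel economy 37≥27, price 27≤37).
D5: dominated by D2 (fuel economy 54≥47, price 34≤55).
D6: dominated by D1 (fuel economy 37≥36, price 27≤52).
D7: dominated by D1 (fuel economy 37≥15, price 27≤27).
D8: dominated by D2 (fuel economy 54≥48, price 34≤49).
D9: dominated by D1 (fuel economy 37≥22, price 27≤62).
D10: dominated by D1 (fuel economy 37≥24, price 27≤56).
D11: dominated by D2 (fuel economy 54≥45, price 34≤42).

D1, D2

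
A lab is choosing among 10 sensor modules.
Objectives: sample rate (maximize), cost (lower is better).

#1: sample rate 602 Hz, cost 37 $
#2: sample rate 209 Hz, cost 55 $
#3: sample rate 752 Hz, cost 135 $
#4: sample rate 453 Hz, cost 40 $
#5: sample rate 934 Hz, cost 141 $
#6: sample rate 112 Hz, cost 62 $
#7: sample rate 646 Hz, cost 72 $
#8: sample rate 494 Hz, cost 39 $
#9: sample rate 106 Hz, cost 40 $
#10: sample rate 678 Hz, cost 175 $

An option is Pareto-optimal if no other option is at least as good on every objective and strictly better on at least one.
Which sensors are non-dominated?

#1, #3, #5, #7

#1: not dominated (best cost).
#2: dominated by #1 (sample rate 602≥209, cost 37≤55).
#3: not dominated.
#4: dominated by #1 (sample rate 602≥453, cost 37≤40).
#5: not dominated (best sample rate).
#6: dominated by #1 (sample rate 602≥112, cost 37≤62).
#7: not dominated.
#8: dominated by #1 (sample rate 602≥494, cost 37≤39).
#9: dominated by #1 (sample rate 602≥106, cost 37≤40).
#10: dominated by #3 (sample rate 752≥678, cost 135≤175).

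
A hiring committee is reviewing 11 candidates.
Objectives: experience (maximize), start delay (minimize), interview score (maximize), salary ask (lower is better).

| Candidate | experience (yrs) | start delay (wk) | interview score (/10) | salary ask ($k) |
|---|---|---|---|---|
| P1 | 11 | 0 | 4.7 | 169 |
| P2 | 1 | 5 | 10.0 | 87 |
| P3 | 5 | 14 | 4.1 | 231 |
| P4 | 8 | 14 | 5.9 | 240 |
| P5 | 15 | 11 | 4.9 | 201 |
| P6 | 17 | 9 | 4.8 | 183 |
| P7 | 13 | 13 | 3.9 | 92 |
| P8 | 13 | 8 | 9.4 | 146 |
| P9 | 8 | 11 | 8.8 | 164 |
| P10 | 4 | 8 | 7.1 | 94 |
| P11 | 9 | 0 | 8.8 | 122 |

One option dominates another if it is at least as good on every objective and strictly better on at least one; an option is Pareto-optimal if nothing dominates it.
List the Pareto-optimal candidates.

P1, P2, P5, P6, P7, P8, P10, P11

P1: not dominated.
P2: not dominated (best interview score).
P3: dominated by P1 (experience 11≥5, start delay 0≤14, interview score 4.7≥4.1, salary ask 169≤231).
P4: dominated by P8 (experience 13≥8, start delay 8≤14, interview score 9.4≥5.9, salary ask 146≤240).
P5: not dominated.
P6: not dominated (best experience).
P7: not dominated.
P8: not dominated.
P9: dominated by P8 (experience 13≥8, start delay 8≤11, interview score 9.4≥8.8, salary ask 146≤164).
P10: not dominated.
P11: not dominated.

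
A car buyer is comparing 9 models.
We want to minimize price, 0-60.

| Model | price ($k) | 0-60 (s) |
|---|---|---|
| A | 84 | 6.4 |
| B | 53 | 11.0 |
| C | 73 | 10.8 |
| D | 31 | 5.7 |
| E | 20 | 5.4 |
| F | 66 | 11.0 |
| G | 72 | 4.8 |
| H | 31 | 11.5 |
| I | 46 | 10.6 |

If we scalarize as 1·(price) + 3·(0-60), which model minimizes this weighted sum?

E

A: 1·84 + 3·6.4 = 103.2
B: 1·53 + 3·11.0 = 86.0
C: 1·73 + 3·10.8 = 105.4
D: 1·31 + 3·5.7 = 48.1
E: 1·20 + 3·5.4 = 36.2
F: 1·66 + 3·11.0 = 99.0
G: 1·72 + 3·4.8 = 86.4
H: 1·31 + 3·11.5 = 65.5
I: 1·46 + 3·10.6 = 77.8
Lowest: E at 36.2.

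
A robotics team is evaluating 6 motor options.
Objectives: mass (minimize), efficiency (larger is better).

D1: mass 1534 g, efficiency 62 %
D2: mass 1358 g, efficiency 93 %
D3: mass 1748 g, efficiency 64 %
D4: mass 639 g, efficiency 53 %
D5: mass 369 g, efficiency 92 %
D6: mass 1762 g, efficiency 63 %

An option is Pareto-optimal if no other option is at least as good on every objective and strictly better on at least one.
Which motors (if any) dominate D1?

D2: mass 1358≤1534, efficiency 93≥62 — dominates D1.
D5: mass 369≤1534, efficiency 92≥62 — dominates D1.
Others (D3, D4, D6) are each worse than D1 on at least one objective.

D2, D5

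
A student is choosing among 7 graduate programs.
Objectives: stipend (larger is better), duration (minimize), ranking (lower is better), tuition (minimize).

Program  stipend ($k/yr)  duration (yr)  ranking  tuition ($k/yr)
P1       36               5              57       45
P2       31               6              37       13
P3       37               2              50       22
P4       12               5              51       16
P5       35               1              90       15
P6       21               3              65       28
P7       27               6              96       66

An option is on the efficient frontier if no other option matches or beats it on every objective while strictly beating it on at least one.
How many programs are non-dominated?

4

P1: dominated by P3 (stipend 37≥36, duration 2≤5, ranking 50≤57, tuition 22≤45).
P2: not dominated (best ranking).
P3: not dominated (best stipend).
P4: not dominated.
P5: not dominated (best duration).
P6: dominated by P3 (stipend 37≥21, duration 2≤3, ranking 50≤65, tuition 22≤28).
P7: dominated by P1 (stipend 36≥27, duration 5≤6, ranking 57≤96, tuition 45≤66).
Pareto-optimal: P2, P3, P4, P5 → 4.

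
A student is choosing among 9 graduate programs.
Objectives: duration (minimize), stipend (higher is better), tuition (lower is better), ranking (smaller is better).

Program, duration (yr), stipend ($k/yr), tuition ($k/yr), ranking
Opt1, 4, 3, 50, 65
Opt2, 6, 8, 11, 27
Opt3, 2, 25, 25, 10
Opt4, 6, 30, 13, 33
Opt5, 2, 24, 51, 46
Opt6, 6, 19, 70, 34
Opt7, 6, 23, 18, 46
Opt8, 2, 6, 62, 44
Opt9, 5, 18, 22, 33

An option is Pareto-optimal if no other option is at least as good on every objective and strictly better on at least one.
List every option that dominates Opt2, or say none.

none

Opt1: worse on stipend (3 vs 8).
Opt3: worse on tuition (25 vs 11).
Opt4: worse on tuition (13 vs 11).
Opt5: worse on tuition (51 vs 11).
Opt6: worse on tuition (70 vs 11).
Opt7: worse on tuition (18 vs 11).
Opt8: worse on stipend (6 vs 8).
Opt9: worse on tuition (22 vs 11).
No option dominates Opt2.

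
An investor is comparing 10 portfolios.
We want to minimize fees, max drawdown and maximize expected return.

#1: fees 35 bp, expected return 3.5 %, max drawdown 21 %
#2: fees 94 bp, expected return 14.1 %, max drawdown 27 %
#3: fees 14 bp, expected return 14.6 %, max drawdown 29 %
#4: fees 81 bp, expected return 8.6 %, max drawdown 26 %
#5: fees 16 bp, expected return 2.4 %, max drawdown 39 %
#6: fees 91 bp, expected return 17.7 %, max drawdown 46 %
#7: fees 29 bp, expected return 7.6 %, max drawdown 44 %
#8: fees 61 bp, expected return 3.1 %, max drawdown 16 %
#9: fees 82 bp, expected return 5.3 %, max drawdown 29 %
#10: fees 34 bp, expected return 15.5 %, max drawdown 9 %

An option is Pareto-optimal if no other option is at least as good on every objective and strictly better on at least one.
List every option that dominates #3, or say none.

none

#1: worse on fees (35 vs 14).
#2: worse on fees (94 vs 14).
#4: worse on fees (81 vs 14).
#5: worse on fees (16 vs 14).
#6: worse on fees (91 vs 14).
#7: worse on fees (29 vs 14).
#8: worse on fees (61 vs 14).
#9: worse on fees (82 vs 14).
#10: worse on fees (34 vs 14).
No option dominates #3.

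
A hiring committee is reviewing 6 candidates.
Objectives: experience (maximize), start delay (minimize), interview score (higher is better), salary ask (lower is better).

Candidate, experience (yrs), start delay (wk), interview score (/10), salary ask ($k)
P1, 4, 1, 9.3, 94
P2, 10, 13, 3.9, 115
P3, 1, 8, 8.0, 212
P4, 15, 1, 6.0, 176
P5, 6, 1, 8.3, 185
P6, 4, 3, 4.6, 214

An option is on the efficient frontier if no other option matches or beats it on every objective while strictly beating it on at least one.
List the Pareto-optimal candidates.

P1: not dominated (best interview score).
P2: not dominated.
P3: dominated by P1 (experience 4≥1, start delay 1≤8, interview score 9.3≥8.0, salary ask 94≤212).
P4: not dominated (best experience).
P5: not dominated.
P6: dominated by P1 (experience 4≥4, start delay 1≤3, interview score 9.3≥4.6, salary ask 94≤214).

P1, P2, P4, P5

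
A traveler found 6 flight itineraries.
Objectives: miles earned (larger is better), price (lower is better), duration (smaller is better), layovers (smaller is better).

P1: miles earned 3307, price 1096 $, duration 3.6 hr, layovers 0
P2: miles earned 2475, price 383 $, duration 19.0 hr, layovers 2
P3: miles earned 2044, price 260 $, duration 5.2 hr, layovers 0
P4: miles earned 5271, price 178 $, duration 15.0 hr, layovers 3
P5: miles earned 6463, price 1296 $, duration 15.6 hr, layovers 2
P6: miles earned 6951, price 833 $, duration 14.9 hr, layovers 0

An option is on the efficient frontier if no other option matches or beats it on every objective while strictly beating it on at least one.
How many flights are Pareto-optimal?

5

P1: not dominated (best duration).
P2: not dominated.
P3: not dominated.
P4: not dominated (best price).
P5: dominated by P6 (miles earned 6951≥6463, price 833≤1296, duration 14.9≤15.6, layovers 0≤2).
P6: not dominated (best miles earned).
Pareto-optimal: P1, P2, P3, P4, P6 → 5.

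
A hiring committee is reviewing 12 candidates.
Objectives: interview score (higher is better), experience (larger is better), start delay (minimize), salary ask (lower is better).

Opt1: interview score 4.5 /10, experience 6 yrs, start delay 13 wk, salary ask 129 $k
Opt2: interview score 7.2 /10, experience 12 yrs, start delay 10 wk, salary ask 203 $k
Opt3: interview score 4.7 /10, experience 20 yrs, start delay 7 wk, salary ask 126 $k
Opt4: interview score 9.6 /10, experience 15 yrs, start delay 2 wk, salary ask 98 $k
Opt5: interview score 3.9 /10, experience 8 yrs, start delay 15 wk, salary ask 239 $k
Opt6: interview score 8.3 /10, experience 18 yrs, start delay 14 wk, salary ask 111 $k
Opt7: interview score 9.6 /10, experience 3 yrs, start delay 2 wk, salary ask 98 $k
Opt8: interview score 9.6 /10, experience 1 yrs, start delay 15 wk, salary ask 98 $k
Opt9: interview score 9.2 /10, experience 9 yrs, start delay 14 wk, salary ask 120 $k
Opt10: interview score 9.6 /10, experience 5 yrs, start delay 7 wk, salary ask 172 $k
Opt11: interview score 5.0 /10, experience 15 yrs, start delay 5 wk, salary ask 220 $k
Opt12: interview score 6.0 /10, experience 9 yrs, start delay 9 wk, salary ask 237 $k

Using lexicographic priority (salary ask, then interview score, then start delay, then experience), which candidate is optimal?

Opt4

First minimize salary ask: best is 98, kept {Opt4, Opt7, Opt8}.
Then maximize interview score: best is 9.6, kept {Opt4, Opt7, Opt8}.
Then minimize start delay: best is 2, kept {Opt4, Opt7}.
Then maximize experience: best is 15, kept {Opt4}.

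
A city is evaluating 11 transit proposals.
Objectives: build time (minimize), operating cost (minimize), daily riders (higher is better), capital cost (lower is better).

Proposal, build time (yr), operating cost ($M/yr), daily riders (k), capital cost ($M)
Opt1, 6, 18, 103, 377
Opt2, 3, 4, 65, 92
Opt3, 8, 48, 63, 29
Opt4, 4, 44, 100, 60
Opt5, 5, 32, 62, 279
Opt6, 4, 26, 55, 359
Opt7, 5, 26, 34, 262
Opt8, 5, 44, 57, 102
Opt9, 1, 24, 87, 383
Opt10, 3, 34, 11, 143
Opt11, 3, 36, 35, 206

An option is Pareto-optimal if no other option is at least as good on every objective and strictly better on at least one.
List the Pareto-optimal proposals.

Opt1: not dominated (best daily riders).
Opt2: not dominated (best operating cost).
Opt3: not dominated (best capital cost).
Opt4: not dominated.
Opt5: dominated by Opt2 (build time 3≤5, operating cost 4≤32, daily riders 65≥62, capital cost 92≤279).
Opt6: dominated by Opt2 (build time 3≤4, operating cost 4≤26, daily riders 65≥55, capital cost 92≤359).
Opt7: dominated by Opt2 (build time 3≤5, operating cost 4≤26, daily riders 65≥34, capital cost 92≤262).
Opt8: dominated by Opt2 (build time 3≤5, operating cost 4≤44, daily riders 65≥57, capital cost 92≤102).
Opt9: not dominated (best build time).
Opt10: dominated by Opt2 (build time 3≤3, operating cost 4≤34, daily riders 65≥11, capital cost 92≤143).
Opt11: dominated by Opt2 (build time 3≤3, operating cost 4≤36, daily riders 65≥35, capital cost 92≤206).

Opt1, Opt2, Opt3, Opt4, Opt9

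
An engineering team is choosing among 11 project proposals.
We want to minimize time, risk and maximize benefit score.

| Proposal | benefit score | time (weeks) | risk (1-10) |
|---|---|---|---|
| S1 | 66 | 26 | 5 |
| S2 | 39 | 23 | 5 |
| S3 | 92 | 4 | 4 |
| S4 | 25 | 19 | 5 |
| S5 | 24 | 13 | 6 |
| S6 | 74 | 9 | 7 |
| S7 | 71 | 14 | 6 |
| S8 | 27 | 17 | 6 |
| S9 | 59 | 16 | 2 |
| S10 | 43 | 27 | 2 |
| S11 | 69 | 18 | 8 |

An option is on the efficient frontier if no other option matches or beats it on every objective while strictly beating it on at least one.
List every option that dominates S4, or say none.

S3, S9

S3: benefit score 92≥25, time 4≤19, risk 4≤5 — dominates S4.
S9: benefit score 59≥25, time 16≤19, risk 2≤5 — dominates S4.
Others (S1, S2, S5, S6, S7, S8, S10, S11) are each worse than S4 on at least one objective.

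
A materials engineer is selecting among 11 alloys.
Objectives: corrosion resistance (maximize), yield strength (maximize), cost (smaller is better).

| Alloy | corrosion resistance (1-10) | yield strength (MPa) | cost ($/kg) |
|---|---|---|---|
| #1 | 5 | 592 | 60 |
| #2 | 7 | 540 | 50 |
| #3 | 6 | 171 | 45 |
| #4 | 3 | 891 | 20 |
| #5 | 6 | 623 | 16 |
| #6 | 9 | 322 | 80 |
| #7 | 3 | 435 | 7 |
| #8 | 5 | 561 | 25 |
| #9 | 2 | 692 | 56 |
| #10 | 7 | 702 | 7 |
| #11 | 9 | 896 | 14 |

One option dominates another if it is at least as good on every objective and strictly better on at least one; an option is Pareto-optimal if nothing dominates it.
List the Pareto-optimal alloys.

#10, #11

#1: dominated by #5 (corrosion resistance 6≥5, yield strength 623≥592, cost 16≤60).
#2: dominated by #10 (corrosion resistance 7≥7, yield strength 702≥540, cost 7≤50).
#3: dominated by #5 (corrosion resistance 6≥6, yield strength 623≥171, cost 16≤45).
#4: dominated by #11 (corrosion resistance 9≥3, yield strength 896≥891, cost 14≤20).
#5: dominated by #10 (corrosion resistance 7≥6, yield strength 702≥623, cost 7≤16).
#6: dominated by #11 (corrosion resistance 9≥9, yield strength 896≥322, cost 14≤80).
#7: dominated by #10 (corrosion resistance 7≥3, yield strength 702≥435, cost 7≤7).
#8: dominated by #5 (corrosion resistance 6≥5, yield strength 623≥561, cost 16≤25).
#9: dominated by #4 (corrosion resistance 3≥2, yield strength 891≥692, cost 20≤56).
#10: not dominated.
#11: not dominated (best yield strength).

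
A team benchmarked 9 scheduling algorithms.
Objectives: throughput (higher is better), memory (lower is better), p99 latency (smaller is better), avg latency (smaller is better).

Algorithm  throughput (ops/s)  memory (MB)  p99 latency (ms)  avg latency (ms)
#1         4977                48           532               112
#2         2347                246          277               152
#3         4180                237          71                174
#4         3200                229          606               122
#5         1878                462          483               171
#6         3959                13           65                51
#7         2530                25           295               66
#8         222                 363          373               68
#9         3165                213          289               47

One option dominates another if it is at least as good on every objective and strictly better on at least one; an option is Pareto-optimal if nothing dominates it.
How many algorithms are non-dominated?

#1: not dominated (best throughput).
#2: dominated by #6 (throughput 3959≥2347, memory 13≤246, p99 latency 65≤277, avg latency 51≤152).
#3: not dominated.
#4: dominated by #1 (throughput 4977≥3200, memory 48≤229, p99 latency 532≤606, avg latency 112≤122).
#5: dominated by #2 (throughput 2347≥1878, memory 246≤462, p99 latency 277≤483, avg latency 152≤171).
#6: not dominated (best memory).
#7: dominated by #6 (throughput 3959≥2530, memory 13≤25, p99 latency 65≤295, avg latency 51≤66).
#8: dominated by #6 (throughput 3959≥222, memory 13≤363, p99 latency 65≤373, avg latency 51≤68).
#9: not dominated (best avg latency).
Pareto-optimal: #1, #3, #6, #9 → 4.

4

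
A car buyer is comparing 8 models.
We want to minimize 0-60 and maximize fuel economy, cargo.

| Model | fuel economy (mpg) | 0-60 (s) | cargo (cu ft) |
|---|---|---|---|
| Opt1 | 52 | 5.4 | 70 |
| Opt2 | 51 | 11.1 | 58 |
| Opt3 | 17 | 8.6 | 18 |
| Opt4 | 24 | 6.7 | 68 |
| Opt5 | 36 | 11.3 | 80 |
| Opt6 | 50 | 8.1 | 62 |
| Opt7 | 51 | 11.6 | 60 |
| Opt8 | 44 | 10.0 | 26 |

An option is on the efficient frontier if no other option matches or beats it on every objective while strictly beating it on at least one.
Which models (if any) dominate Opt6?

Opt1: fuel economy 52≥50, 0-60 5.4≤8.1, cargo 70≥62 — dominates Opt6.
Others (Opt2, Opt3, Opt4, Opt5, Opt7, Opt8) are each worse than Opt6 on at least one objective.

Opt1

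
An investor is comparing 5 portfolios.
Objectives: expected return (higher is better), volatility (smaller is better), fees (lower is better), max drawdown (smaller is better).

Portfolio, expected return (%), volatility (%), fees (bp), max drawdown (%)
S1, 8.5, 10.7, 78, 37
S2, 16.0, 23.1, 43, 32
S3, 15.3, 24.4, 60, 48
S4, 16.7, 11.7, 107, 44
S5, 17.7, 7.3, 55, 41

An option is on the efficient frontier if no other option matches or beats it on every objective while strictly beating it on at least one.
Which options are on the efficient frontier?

S1, S2, S5

S1: not dominated.
S2: not dominated (best fees).
S3: dominated by S2 (expected return 16.0≥15.3, volatility 23.1≤24.4, fees 43≤60, max drawdown 32≤48).
S4: dominated by S5 (expected return 17.7≥16.7, volatility 7.3≤11.7, fees 55≤107, max drawdown 41≤44).
S5: not dominated (best expected return).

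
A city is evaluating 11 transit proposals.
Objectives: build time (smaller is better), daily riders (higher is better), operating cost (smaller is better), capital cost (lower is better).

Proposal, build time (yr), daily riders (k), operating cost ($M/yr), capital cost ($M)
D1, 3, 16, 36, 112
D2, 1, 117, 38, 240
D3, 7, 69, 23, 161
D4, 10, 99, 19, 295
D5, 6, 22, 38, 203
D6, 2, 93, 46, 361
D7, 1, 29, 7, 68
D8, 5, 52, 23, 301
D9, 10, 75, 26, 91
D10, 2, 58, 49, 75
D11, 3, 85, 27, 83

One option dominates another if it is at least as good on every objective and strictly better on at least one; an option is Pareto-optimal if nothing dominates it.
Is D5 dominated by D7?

Yes

D7 vs D5: build time 1≤6, daily riders 29≥22, operating cost 7≤38, capital cost 68≤203 — D7 is at least as good on every objective with at least one strict improvement.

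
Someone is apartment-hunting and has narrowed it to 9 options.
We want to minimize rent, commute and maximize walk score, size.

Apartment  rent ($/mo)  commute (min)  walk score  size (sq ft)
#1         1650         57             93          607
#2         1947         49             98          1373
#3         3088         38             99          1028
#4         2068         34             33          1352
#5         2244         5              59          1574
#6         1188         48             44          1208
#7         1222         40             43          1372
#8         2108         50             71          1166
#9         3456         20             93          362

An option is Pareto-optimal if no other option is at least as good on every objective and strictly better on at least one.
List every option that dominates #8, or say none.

#2: rent 1947≤2108, commute 49≤50, walk score 98≥71, size 1373≥1166 — dominates #8.
Others (#1, #3, #4, #5, #6, #7, #9) are each worse than #8 on at least one objective.

#2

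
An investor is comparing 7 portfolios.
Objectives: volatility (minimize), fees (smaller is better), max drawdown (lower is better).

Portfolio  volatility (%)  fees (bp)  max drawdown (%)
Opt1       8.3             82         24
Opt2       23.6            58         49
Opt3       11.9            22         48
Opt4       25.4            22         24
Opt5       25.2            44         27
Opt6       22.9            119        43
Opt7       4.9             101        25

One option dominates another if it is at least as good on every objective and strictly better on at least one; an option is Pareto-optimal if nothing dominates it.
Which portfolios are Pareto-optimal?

Opt1, Opt3, Opt4, Opt5, Opt7

Opt1: not dominated.
Opt2: dominated by Opt3 (volatility 11.9≤23.6, fees 22≤58, max drawdown 48≤49).
Opt3: not dominated.
Opt4: not dominated.
Opt5: not dominated.
Opt6: dominated by Opt1 (volatility 8.3≤22.9, fees 82≤119, max drawdown 24≤43).
Opt7: not dominated (best volatility).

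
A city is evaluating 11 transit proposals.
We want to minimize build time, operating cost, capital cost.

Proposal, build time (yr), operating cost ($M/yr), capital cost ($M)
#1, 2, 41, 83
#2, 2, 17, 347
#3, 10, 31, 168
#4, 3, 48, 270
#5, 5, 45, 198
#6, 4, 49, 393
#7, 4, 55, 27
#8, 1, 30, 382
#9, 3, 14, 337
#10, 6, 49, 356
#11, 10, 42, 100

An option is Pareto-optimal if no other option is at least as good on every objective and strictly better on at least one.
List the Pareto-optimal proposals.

#1, #2, #3, #7, #8, #9

#1: not dominated.
#2: not dominated.
#3: not dominated.
#4: dominated by #1 (build time 2≤3, operating cost 41≤48, capital cost 83≤270).
#5: dominated by #1 (build time 2≤5, operating cost 41≤45, capital cost 83≤198).
#6: dominated by #1 (build time 2≤4, operating cost 41≤49, capital cost 83≤393).
#7: not dominated (best capital cost).
#8: not dominated (best build time).
#9: not dominated (best operating cost).
#10: dominated by #1 (build time 2≤6, operating cost 41≤49, capital cost 83≤356).
#11: dominated by #1 (build time 2≤10, operating cost 41≤42, capital cost 83≤100).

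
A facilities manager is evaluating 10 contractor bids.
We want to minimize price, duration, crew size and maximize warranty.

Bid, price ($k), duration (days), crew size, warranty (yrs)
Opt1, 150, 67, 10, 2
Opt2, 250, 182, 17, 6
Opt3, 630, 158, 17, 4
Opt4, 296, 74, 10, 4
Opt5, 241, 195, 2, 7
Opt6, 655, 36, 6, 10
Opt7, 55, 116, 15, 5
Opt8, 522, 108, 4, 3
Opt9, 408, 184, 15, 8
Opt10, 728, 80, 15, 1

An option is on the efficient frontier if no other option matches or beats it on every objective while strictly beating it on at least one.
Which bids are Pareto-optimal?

Opt1, Opt2, Opt4, Opt5, Opt6, Opt7, Opt8, Opt9

Opt1: not dominated.
Opt2: not dominated.
Opt3: dominated by Opt4 (price 296≤630, duration 74≤158, crew size 10≤17, warranty 4≥4).
Opt4: not dominated.
Opt5: not dominated (best crew size).
Opt6: not dominated (best duration).
Opt7: not dominated (best price).
Opt8: not dominated.
Opt9: not dominated.
Opt10: dominated by Opt1 (price 150≤728, duration 67≤80, crew size 10≤15, warranty 2≥1).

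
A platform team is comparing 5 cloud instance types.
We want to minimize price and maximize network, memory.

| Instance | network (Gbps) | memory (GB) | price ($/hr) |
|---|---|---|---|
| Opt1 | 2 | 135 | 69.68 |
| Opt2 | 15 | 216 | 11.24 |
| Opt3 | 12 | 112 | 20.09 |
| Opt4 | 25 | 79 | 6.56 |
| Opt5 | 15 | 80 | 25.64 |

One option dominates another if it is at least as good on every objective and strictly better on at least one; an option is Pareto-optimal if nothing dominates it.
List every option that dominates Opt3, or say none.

Opt2

Opt2: network 15≥12, memory 216≥112, price 11.24≤20.09 — dominates Opt3.
Others (Opt1, Opt4, Opt5) are each worse than Opt3 on at least one objective.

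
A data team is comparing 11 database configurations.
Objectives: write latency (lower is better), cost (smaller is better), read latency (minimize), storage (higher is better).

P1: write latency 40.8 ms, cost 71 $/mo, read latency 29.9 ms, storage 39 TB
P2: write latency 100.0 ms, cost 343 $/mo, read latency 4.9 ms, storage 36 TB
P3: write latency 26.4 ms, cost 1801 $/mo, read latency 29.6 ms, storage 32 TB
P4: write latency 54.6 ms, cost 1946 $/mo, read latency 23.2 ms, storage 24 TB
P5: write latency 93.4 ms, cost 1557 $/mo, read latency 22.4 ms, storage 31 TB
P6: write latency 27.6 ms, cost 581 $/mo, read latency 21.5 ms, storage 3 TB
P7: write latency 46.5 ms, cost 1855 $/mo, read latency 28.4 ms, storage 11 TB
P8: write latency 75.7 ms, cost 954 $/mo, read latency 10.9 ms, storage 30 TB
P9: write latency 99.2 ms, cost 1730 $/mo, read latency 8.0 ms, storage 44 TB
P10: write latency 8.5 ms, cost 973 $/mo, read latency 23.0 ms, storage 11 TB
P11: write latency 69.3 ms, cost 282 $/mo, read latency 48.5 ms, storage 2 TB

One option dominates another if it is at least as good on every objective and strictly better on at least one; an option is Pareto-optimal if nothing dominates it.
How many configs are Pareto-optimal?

P1: not dominated (best cost).
P2: not dominated (best read latency).
P3: not dominated.
P4: not dominated.
P5: not dominated.
P6: not dominated.
P7: dominated by P10 (write latency 8.5≤46.5, cost 973≤1855, read latency 23.0≤28.4, storage 11≥11).
P8: not dominated.
P9: not dominated (best storage).
P10: not dominated (best write latency).
P11: dominated by P1 (write latency 40.8≤69.3, cost 71≤282, read latency 29.9≤48.5, storage 39≥2).
Pareto-optimal: P1, P2, P3, P4, P5, P6, P8, P9, P10 → 9.

9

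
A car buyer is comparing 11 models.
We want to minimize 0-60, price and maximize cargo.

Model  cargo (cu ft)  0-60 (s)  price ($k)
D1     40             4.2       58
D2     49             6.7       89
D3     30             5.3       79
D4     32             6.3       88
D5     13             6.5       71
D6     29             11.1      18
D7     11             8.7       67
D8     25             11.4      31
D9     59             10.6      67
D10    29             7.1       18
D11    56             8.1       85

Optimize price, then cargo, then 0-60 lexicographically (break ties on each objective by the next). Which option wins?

D10

First minimize price: best is 18, kept {D6, D10}.
Then maximize cargo: best is 29, kept {D6, D10}.
Then minimize 0-60: best is 7.1, kept {D10}.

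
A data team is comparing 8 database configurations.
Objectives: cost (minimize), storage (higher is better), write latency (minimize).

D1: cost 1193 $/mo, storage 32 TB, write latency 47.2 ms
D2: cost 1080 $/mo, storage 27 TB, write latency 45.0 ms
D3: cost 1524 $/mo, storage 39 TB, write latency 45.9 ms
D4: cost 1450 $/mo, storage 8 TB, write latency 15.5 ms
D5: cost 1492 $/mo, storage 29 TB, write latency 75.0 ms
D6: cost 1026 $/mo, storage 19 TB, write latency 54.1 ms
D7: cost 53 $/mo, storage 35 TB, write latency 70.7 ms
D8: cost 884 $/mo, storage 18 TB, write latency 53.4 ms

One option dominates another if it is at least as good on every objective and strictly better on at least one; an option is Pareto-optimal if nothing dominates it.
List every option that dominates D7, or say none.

none

D1: worse on cost (1193 vs 53).
D2: worse on cost (1080 vs 53).
D3: worse on cost (1524 vs 53).
D4: worse on cost (1450 vs 53).
D5: worse on cost (1492 vs 53).
D6: worse on cost (1026 vs 53).
D8: worse on cost (884 vs 53).
No option dominates D7.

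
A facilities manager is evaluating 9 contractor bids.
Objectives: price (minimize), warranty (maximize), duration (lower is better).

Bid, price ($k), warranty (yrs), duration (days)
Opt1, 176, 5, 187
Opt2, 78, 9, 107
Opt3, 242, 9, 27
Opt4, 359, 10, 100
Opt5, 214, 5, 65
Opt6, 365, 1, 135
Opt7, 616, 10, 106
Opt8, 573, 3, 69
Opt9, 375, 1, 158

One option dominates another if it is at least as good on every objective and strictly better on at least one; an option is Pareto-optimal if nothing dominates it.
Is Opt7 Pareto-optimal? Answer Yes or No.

No

Opt4 vs Opt7: price 359≤616, warranty 10≥10, duration 100≤106 — Opt4 is at least as good on every objective and strictly better on at least one, so Opt4 dominates Opt7.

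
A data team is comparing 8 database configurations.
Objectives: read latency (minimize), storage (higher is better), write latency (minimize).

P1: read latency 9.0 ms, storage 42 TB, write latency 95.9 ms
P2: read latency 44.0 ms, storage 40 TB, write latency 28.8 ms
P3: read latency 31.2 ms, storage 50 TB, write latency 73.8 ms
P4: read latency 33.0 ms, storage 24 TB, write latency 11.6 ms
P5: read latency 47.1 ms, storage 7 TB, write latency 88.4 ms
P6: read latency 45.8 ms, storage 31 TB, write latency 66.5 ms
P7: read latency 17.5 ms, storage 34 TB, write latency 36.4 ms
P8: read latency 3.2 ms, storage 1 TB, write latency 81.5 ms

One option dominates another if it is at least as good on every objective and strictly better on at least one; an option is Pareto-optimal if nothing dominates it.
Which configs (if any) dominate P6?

P2, P7

P2: read latency 44.0≤45.8, storage 40≥31, write latency 28.8≤66.5 — dominates P6.
P7: read latency 17.5≤45.8, storage 34≥31, write latency 36.4≤66.5 — dominates P6.
Others (P1, P3, P4, P5, P8) are each worse than P6 on at least one objective.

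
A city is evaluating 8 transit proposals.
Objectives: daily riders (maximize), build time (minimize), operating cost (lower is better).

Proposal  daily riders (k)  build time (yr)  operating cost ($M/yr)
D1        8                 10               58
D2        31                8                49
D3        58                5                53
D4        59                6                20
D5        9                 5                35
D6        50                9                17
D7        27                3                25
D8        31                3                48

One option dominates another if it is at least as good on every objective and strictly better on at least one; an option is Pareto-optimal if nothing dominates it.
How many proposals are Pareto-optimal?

5

D1: dominated by D2 (daily riders 31≥8, build time 8≤10, operating cost 49≤58).
D2: dominated by D4 (daily riders 59≥31, build time 6≤8, operating cost 20≤49).
D3: not dominated.
D4: not dominated (best daily riders).
D5: dominated by D7 (daily riders 27≥9, build time 3≤5, operating cost 25≤35).
D6: not dominated (best operating cost).
D7: not dominated.
D8: not dominated.
Pareto-optimal: D3, D4, D6, D7, D8 → 5.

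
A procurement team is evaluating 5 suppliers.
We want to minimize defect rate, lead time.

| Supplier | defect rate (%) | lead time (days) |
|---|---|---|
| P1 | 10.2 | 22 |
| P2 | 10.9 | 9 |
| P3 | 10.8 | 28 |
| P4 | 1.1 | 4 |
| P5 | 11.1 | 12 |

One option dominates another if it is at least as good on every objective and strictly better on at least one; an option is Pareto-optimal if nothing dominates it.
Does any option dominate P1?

Yes

P4 vs P1: defect rate 1.1≤10.2, lead time 4≤22 — P4 is at least as good on every objective and strictly better on at least one, so P4 dominates P1.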